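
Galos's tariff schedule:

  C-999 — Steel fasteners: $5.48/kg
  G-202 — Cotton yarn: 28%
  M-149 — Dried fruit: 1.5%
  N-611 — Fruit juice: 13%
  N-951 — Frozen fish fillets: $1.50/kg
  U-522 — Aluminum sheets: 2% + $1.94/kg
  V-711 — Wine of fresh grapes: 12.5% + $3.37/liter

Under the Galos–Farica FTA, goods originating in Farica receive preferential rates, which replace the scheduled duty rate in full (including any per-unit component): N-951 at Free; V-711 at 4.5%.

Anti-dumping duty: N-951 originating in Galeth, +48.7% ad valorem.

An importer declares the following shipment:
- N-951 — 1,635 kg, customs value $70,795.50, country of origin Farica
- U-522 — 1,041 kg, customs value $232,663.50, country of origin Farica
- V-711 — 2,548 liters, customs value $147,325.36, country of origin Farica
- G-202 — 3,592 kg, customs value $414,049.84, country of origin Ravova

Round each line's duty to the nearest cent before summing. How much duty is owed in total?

Line 1 (N-951, Farica, 1,635 kg, $70,795.50):
Base rate for N-951 is $1.50/kg.
Origin Farica qualifies under the Galos–Farica agreement and N-951 is covered: preferential rate Free applies instead.
The additional-duty order on N-951 targets Galeth, not Farica; it does not apply.
Duty = $70,795.50 × 0% = $0.00.
Line 2 (U-522, Farica, 1,041 kg, $232,663.50):
Base rate for U-522 is 2% + $1.94/kg.
Origin Farica is the FTA partner but U-522 is not on the preference list; base rate stands.
Duty = $232,663.50 × 2% + 1,041 × $1.94 = $6,672.81.
Line 3 (V-711, Farica, 2,548 liters, $147,325.36):
Base rate for V-711 is 12.5% + $3.37/liter.
Origin Farica qualifies under the Galos–Farica agreement and V-711 is covered: preferential rate 4.5% applies instead.
Duty = $147,325.36 × 4.5% = $6,629.64.
Line 4 (G-202, Ravova, 3,592 kg, $414,049.84):
Base rate for G-202 is 28%.
Duty = $414,049.84 × 28% = $115,933.96.
Total = $0.00 + $6,672.81 + $6,629.64 + $115,933.96 = $129,236.41.

$129,236.41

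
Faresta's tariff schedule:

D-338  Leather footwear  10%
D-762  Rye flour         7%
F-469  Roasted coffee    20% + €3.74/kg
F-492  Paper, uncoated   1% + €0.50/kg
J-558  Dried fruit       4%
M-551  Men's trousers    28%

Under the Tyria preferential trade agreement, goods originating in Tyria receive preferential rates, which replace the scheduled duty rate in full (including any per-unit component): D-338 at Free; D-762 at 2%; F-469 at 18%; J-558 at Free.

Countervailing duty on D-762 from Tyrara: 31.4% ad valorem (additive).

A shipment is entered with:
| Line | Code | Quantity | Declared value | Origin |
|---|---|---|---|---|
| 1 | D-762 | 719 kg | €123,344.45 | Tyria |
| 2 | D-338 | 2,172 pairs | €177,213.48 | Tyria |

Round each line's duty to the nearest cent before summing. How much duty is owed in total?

Line 1 (D-762, Tyria, 719 kg, €123,344.45):
Base rate for D-762 is 7%.
Origin Tyria qualifies under the Faresta–Tyria agreement and D-762 is covered: preferential rate 2% applies instead.
The additional-duty order on D-762 targets Tyrara, not Tyria; it does not apply.
Duty = €123,344.45 × 2% = €2,466.89.
Line 2 (D-338, Tyria, 2,172 pairs, €177,213.48):
Base rate for D-338 is 10%.
Origin Tyria qualifies under the Faresta–Tyria agreement and D-338 is covered: preferential rate Free applies instead.
Duty = €177,213.48 × 0% = €0.00.
Total = €2,466.89 + €0.00 = €2,466.89.

€2,466.89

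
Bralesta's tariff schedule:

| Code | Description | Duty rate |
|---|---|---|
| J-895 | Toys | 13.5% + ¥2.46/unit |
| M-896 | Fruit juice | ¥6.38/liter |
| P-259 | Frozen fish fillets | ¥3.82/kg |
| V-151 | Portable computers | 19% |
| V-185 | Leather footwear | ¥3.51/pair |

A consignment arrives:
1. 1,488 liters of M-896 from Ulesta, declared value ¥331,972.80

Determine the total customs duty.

¥9,493.44

Line 1 (M-896, Ulesta, 1,488 liters, ¥331,972.80):
Base rate for M-896 is ¥6.38/liter.
Duty = 1,488 × ¥6.38 = ¥9,493.44.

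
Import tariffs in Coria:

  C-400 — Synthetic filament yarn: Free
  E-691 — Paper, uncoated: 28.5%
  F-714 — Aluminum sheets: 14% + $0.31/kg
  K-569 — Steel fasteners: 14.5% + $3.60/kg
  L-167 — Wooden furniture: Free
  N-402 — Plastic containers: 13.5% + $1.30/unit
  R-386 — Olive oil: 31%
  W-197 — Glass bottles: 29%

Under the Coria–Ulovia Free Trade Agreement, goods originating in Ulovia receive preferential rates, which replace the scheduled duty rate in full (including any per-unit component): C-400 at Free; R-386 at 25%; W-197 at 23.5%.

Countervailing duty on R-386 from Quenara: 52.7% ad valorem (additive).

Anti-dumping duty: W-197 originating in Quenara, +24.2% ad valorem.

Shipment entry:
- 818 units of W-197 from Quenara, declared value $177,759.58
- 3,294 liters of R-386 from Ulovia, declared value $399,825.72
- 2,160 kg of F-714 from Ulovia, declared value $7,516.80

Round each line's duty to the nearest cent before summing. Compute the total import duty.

Line 1 (W-197, Quenara, 818 units, $177,759.58):
Base rate for W-197 is 29%.
W-197 has an FTA preferential rate, but origin Quenara is not Ulovia; base rate stands.
Additional duty on W-197 from Quenara: +24.2%. Applied ad valorem rate: 29% + 24.2% = 53.2%.
Duty = $177,759.58 × 53.2% = $94,568.10.
Line 2 (R-386, Ulovia, 3,294 liters, $399,825.72):
Base rate for R-386 is 31%.
Origin Ulovia qualifies under the Coria–Ulovia agreement and R-386 is covered: preferential rate 25% applies instead.
The additional-duty order on R-386 targets Quenara, not Ulovia; it does not apply.
Duty = $399,825.72 × 25% = $99,956.43.
Line 3 (F-714, Ulovia, 2,160 kg, $7,516.80):
Base rate for F-714 is 14% + $0.31/kg.
Origin Ulovia is the FTA partner but F-714 is not on the preference list; base rate stands.
Duty = $7,516.80 × 14% + 2,160 × $0.31 = $1,721.95.
Total = $94,568.10 + $99,956.43 + $1,721.95 = $196,246.48.

$196,246.48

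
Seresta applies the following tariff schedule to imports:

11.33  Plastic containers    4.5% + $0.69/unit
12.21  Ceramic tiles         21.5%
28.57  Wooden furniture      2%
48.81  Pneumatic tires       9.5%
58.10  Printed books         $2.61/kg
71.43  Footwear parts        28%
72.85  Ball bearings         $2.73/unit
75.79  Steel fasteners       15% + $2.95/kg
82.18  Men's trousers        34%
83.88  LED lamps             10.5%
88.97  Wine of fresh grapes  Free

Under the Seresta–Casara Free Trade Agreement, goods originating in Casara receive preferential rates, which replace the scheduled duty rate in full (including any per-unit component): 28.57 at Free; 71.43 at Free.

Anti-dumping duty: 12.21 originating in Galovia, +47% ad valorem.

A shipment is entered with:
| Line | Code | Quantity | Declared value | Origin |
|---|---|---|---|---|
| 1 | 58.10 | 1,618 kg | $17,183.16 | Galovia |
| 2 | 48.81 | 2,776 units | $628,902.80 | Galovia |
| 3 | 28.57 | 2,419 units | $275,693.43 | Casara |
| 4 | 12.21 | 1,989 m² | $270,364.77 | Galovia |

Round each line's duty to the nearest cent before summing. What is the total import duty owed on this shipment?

$249,168.62

Line 1 (58.10, Galovia, 1,618 kg, $17,183.16):
Base rate for 58.10 is $2.61/kg.
Duty = 1,618 × $2.61 = $4,222.98.
Line 2 (48.81, Galovia, 2,776 units, $628,902.80):
Base rate for 48.81 is 9.5%.
Duty = $628,902.80 × 9.5% = $59,745.77.
Line 3 (28.57, Casara, 2,419 units, $275,693.43):
Base rate for 28.57 is 2%.
Origin Casara qualifies under the Seresta–Casara agreement and 28.57 is covered: preferential rate Free applies instead.
Duty = $275,693.43 × 0% = $0.00.
Line 4 (12.21, Galovia, 1,989 m², $270,364.77):
Base rate for 12.21 is 21.5%.
Additional duty on 12.21 from Galovia: +47%. Applied ad valorem rate: 21.5% + 47% = 68.5%.
Duty = $270,364.77 × 68.5% = $185,199.87.
Total = $4,222.98 + $59,745.77 + $0.00 + $185,199.87 = $249,168.62.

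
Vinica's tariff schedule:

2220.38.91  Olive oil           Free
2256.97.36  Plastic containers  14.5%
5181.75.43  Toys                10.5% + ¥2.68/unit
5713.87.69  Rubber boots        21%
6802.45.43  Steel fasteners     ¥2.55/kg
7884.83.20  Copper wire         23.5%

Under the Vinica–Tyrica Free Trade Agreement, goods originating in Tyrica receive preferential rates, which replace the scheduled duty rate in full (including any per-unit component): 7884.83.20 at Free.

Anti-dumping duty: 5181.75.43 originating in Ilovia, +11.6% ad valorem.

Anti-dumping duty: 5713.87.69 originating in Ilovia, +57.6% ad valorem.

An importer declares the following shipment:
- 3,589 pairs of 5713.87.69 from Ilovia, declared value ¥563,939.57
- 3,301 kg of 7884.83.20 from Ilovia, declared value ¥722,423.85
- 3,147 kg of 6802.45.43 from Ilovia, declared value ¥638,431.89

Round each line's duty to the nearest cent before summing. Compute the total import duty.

¥621,050.95

Line 1 (5713.87.69, Ilovia, 3,589 pairs, ¥563,939.57):
Base rate for 5713.87.69 is 21%.
Additional duty on 5713.87.69 from Ilovia: +57.6%. Applied ad valorem rate: 21% + 57.6% = 78.6%.
Duty = ¥563,939.57 × 78.6% = ¥443,256.50.
Line 2 (7884.83.20, Ilovia, 3,301 kg, ¥722,423.85):
Base rate for 7884.83.20 is 23.5%.
7884.83.20 has an FTA preferential rate, but origin Ilovia is not Tyrica; base rate stands.
Duty = ¥722,423.85 × 23.5% = ¥169,769.60.
Line 3 (6802.45.43, Ilovia, 3,147 kg, ¥638,431.89):
Base rate for 6802.45.43 is ¥2.55/kg.
Duty = 3,147 × ¥2.55 = ¥8,024.85.
Total = ¥443,256.50 + ¥169,769.60 + ¥8,024.85 = ¥621,050.95.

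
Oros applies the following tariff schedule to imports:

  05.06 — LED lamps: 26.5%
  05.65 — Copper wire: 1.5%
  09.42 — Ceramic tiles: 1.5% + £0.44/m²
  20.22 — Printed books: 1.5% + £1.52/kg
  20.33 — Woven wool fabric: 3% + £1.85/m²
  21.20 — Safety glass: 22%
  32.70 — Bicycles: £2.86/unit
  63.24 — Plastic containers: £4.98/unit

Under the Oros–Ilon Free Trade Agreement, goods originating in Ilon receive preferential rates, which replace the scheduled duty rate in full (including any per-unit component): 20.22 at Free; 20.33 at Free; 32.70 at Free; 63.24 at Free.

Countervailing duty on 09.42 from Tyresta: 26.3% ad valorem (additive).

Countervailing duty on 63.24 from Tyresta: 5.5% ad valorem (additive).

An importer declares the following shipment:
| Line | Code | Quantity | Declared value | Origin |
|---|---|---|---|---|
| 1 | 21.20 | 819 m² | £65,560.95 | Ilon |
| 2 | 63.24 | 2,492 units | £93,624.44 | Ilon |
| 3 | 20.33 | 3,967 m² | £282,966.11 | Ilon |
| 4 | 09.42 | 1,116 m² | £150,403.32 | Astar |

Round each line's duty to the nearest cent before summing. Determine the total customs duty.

£17,170.50

Line 1 (21.20, Ilon, 819 m², £65,560.95):
Base rate for 21.20 is 22%.
Origin Ilon is the FTA partner but 21.20 is not on the preference list; base rate stands.
Duty = £65,560.95 × 22% = £14,423.41.
Line 2 (63.24, Ilon, 2,492 units, £93,624.44):
Base rate for 63.24 is £4.98/unit.
Origin Ilon qualifies under the Oros–Ilon agreement and 63.24 is covered: preferential rate Free applies instead.
The additional-duty order on 63.24 targets Tyresta, not Ilon; it does not apply.
Duty = £93,624.44 × 0% = £0.00.
Line 3 (20.33, Ilon, 3,967 m², £282,966.11):
Base rate for 20.33 is 3% + £1.85/m².
Origin Ilon qualifies under the Oros–Ilon agreement and 20.33 is covered: preferential rate Free applies instead.
Duty = £282,966.11 × 0% = £0.00.
Line 4 (09.42, Astar, 1,116 m², £150,403.32):
Base rate for 09.42 is 1.5% + £0.44/m².
The additional-duty order on 09.42 targets Tyresta, not Astar; it does not apply.
Duty = £150,403.32 × 1.5% + 1,116 × £0.44 = £2,747.09.
Total = £14,423.41 + £0.00 + £0.00 + £2,747.09 = £17,170.50.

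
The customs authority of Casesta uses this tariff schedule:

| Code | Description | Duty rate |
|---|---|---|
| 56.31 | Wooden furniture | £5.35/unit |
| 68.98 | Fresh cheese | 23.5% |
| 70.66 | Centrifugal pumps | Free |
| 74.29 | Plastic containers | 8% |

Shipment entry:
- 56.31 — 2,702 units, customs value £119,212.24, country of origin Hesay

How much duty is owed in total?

Line 1 (56.31, Hesay, 2,702 units, £119,212.24):
Base rate for 56.31 is £5.35/unit.
Duty = 2,702 × £5.35 = £14,455.70.

£14,455.70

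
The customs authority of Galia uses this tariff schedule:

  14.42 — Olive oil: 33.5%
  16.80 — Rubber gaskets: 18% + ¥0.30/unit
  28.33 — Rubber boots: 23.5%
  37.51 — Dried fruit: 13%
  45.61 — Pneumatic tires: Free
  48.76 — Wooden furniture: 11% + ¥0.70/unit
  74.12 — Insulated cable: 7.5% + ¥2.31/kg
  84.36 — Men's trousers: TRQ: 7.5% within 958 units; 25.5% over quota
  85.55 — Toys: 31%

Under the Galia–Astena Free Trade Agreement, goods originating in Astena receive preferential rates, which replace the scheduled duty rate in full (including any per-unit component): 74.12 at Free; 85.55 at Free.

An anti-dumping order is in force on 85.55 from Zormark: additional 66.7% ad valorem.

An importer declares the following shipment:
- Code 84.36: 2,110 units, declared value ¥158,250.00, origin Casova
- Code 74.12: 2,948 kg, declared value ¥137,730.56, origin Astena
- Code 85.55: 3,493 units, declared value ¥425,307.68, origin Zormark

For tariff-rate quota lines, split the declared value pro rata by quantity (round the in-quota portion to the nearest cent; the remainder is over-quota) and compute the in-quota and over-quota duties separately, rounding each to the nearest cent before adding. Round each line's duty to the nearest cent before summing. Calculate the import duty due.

¥442,946.35

Line 1 (84.36, Casova, 2,110 units, ¥158,250.00):
Code 84.36 is under a tariff-rate quota (threshold 958 units). In-quota: 958 units at 7.5%; over-quota: 1,152 units at 25.5%.
Pro-rata value split: in-quota = ¥158,250.00 × 958/2,110 = ¥71,850.00; over-quota = ¥158,250.00 − ¥71,850.00 = ¥86,400.00.
In-quota duty = ¥71,850.00 × 7.5% = ¥5,388.75. Over-quota duty = ¥86,400.00 × 25.5% = ¥22,032.00.
Line duty = ¥5,388.75 + ¥22,032.00 = ¥27,420.75.
Line 2 (74.12, Astena, 2,948 kg, ¥137,730.56):
Base rate for 74.12 is 7.5% + ¥2.31/kg.
Origin Astena qualifies under the Galia–Astena agreement and 74.12 is covered: preferential rate Free applies instead.
Duty = ¥137,730.56 × 0% = ¥0.00.
Line 3 (85.55, Zormark, 3,493 units, ¥425,307.68):
Base rate for 85.55 is 31%.
85.55 has an FTA preferential rate, but origin Zormark is not Astena; base rate stands.
Additional duty on 85.55 from Zormark: +66.7%. Applied ad valorem rate: 31% + 66.7% = 97.7%.
Duty = ¥425,307.68 × 97.7% = ¥415,525.60.
Total = ¥27,420.75 + ¥0.00 + ¥415,525.60 = ¥442,946.35.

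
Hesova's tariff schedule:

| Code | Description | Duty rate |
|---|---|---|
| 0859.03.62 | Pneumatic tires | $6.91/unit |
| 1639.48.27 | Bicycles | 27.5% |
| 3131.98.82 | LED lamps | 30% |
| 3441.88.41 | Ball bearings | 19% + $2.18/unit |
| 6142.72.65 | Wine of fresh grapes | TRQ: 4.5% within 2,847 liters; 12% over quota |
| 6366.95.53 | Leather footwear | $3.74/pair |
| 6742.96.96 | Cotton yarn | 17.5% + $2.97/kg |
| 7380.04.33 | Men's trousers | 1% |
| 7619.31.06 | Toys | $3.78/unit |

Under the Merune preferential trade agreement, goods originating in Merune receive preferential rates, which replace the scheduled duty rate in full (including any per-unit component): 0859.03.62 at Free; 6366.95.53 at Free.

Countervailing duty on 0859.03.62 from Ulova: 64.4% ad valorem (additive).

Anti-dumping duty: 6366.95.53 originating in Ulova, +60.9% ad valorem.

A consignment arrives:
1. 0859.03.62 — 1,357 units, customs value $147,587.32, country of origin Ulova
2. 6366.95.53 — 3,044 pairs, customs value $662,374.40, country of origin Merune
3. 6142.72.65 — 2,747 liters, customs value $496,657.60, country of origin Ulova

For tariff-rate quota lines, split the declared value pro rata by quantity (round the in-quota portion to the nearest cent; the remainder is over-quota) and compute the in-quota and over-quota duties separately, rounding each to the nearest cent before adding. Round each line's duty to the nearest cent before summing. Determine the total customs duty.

$126,772.69

Line 1 (0859.03.62, Ulova, 1,357 units, $147,587.32):
Base rate for 0859.03.62 is $6.91/unit.
0859.03.62 has an FTA preferential rate, but origin Ulova is not Merune; base rate stands.
Additional duty on 0859.03.62 from Ulova: +64.4% ad valorem. Applied ad valorem rate = 64.4%.
Duty = $147,587.32 × 64.4% + 1,357 × $6.91 = $104,423.10.
Line 2 (6366.95.53, Merune, 3,044 pairs, $662,374.40):
Base rate for 6366.95.53 is $3.74/pair.
Origin Merune qualifies under the Hesova–Merune agreement and 6366.95.53 is covered: preferential rate Free applies instead.
The additional-duty order on 6366.95.53 targets Ulova, not Merune; it does not apply.
Duty = $662,374.40 × 0% = $0.00.
Line 3 (6142.72.65, Ulova, 2,747 liters, $496,657.60):
Code 6142.72.65 is under a tariff-rate quota (threshold 2,847 liters). Quantity 2,747 liters is within the quota, so the in-quota rate 4.5% applies to the full value.
Duty = $496,657.60 × 4.5% = $22,349.59.
Total = $104,423.10 + $0.00 + $22,349.59 = $126,772.69.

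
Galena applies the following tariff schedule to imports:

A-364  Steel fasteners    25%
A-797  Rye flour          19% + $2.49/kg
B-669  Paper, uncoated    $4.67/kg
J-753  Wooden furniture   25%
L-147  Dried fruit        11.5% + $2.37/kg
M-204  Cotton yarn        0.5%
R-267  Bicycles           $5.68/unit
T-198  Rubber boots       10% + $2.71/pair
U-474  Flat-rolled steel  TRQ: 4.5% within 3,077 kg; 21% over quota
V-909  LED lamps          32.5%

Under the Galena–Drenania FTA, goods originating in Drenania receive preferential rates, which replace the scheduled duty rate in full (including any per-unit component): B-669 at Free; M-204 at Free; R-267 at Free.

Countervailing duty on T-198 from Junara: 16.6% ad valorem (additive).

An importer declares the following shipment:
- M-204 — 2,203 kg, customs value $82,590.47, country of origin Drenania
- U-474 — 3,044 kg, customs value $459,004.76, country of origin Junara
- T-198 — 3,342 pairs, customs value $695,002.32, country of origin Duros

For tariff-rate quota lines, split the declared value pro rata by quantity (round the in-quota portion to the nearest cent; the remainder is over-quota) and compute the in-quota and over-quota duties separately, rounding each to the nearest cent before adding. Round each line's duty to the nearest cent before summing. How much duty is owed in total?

$99,212.26

Line 1 (M-204, Drenania, 2,203 kg, $82,590.47):
Base rate for M-204 is 0.5%.
Origin Drenania qualifies under the Galena–Drenania agreement and M-204 is covered: preferential rate Free applies instead.
Duty = $82,590.47 × 0% = $0.00.
Line 2 (U-474, Junara, 3,044 kg, $459,004.76):
Code U-474 is under a tariff-rate quota (threshold 3,077 kg). Quantity 3,044 kg is within the quota, so the in-quota rate 4.5% applies to the full value.
Duty = $459,004.76 × 4.5% = $20,655.21.
Line 3 (T-198, Duros, 3,342 pairs, $695,002.32):
Base rate for T-198 is 10% + $2.71/pair.
The additional-duty order on T-198 targets Junara, not Duros; it does not apply.
Duty = $695,002.32 × 10% + 3,342 × $2.71 = $78,557.05.
Total = $0.00 + $20,655.21 + $78,557.05 = $99,212.26.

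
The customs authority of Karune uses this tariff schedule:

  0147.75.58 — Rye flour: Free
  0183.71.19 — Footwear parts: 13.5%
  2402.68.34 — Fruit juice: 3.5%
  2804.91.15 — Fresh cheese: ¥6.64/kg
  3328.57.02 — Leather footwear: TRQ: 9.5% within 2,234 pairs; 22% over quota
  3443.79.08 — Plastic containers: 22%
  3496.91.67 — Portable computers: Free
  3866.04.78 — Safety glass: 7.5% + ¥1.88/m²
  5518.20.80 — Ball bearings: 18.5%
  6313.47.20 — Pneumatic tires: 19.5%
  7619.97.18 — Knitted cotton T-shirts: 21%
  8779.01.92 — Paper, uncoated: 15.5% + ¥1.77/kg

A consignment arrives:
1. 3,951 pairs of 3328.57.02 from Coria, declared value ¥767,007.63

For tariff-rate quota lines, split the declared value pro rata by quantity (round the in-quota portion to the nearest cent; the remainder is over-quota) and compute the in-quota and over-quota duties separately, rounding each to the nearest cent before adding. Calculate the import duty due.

¥114,530.88

Line 1 (3328.57.02, Coria, 3,951 pairs, ¥767,007.63):
Code 3328.57.02 is under a tariff-rate quota (threshold 2,234 pairs). In-quota: 2,234 pairs at 9.5%; over-quota: 1,717 pairs at 22%.
Pro-rata value split: in-quota = ¥767,007.63 × 2,234/3,951 = ¥433,686.42; over-quota = ¥767,007.63 − ¥433,686.42 = ¥333,321.21.
In-quota duty = ¥433,686.42 × 9.5% = ¥41,200.21. Over-quota duty = ¥333,321.21 × 22% = ¥73,330.67.
Line duty = ¥41,200.21 + ¥73,330.67 = ¥114,530.88.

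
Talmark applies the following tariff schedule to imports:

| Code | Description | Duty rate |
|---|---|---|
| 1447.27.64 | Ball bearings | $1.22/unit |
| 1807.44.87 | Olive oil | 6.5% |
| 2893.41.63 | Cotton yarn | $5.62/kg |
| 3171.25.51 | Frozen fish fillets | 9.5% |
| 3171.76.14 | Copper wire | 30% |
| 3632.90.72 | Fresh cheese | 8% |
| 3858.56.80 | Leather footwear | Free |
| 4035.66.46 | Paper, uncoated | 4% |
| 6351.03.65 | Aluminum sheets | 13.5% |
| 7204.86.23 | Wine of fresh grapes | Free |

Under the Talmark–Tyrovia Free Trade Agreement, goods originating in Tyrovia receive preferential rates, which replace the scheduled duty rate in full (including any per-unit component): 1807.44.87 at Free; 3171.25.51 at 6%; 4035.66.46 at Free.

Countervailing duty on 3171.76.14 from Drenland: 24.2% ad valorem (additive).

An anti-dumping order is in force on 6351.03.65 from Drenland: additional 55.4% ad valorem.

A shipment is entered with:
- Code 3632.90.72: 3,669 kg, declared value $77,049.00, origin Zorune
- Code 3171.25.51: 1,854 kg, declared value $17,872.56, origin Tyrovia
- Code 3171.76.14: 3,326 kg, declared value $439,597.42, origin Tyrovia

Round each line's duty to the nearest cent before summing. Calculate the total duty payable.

Line 1 (3632.90.72, Zorune, 3,669 kg, $77,049.00):
Base rate for 3632.90.72 is 8%.
Duty = $77,049.00 × 8% = $6,163.92.
Line 2 (3171.25.51, Tyrovia, 1,854 kg, $17,872.56):
Base rate for 3171.25.51 is 9.5%.
Origin Tyrovia qualifies under the Talmark–Tyrovia agreement and 3171.25.51 is covered: preferential rate 6% applies instead.
Duty = $17,872.56 × 6% = $1,072.35.
Line 3 (3171.76.14, Tyrovia, 3,326 kg, $439,597.42):
Base rate for 3171.76.14 is 30%.
Origin Tyrovia is the FTA partner but 3171.76.14 is not on the preference list; base rate stands.
The additional-duty order on 3171.76.14 targets Drenland, not Tyrovia; it does not apply.
Duty = $439,597.42 × 30% = $131,879.23.
Total = $6,163.92 + $1,072.35 + $131,879.23 = $139,115.50.

$139,115.50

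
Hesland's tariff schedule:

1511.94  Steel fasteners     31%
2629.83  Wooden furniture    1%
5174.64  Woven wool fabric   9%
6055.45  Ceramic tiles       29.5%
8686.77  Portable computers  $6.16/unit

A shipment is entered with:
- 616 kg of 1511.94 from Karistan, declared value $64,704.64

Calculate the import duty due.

Line 1 (1511.94, Karistan, 616 kg, $64,704.64):
Base rate for 1511.94 is 31%.
Duty = $64,704.64 × 31% = $20,058.44.

$20,058.44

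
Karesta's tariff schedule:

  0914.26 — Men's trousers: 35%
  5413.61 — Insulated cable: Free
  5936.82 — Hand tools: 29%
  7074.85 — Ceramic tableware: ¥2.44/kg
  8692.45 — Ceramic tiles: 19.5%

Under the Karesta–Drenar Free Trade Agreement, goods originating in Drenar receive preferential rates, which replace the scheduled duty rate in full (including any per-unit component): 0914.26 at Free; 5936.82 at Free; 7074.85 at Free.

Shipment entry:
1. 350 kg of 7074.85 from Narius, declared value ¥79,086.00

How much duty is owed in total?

¥854.00

Line 1 (7074.85, Narius, 350 kg, ¥79,086.00):
Base rate for 7074.85 is ¥2.44/kg.
7074.85 has an FTA preferential rate, but origin Narius is not Drenar; base rate stands.
Duty = 350 × ¥2.44 = ¥854.00.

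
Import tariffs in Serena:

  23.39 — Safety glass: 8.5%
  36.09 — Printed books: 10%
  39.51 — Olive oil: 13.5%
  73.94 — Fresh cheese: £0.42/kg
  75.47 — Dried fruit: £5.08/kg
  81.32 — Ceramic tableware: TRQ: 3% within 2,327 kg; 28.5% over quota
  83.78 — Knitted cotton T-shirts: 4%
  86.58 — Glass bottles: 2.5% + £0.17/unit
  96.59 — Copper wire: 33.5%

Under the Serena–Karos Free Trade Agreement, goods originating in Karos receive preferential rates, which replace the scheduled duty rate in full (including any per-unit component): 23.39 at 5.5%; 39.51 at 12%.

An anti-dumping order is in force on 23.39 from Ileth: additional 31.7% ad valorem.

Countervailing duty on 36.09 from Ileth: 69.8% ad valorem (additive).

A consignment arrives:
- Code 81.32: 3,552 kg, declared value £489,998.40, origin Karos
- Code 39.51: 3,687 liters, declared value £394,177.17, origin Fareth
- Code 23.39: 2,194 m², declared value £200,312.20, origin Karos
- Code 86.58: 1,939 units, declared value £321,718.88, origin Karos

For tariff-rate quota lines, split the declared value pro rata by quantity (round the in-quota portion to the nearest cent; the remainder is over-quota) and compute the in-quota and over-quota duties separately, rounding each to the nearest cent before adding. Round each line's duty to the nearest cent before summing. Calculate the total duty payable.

£130,395.77

Line 1 (81.32, Karos, 3,552 kg, £489,998.40):
Code 81.32 is under a tariff-rate quota (threshold 2,327 kg). In-quota: 2,327 kg at 3%; over-quota: 1,225 kg at 28.5%.
Pro-rata value split: in-quota = £489,998.40 × 2,327/3,552 = £321,009.65; over-quota = £489,998.40 − £321,009.65 = £168,988.75.
In-quota duty = £321,009.65 × 3% = £9,630.29. Over-quota duty = £168,988.75 × 28.5% = £48,161.79.
Line duty = £9,630.29 + £48,161.79 = £57,792.08.
Line 2 (39.51, Fareth, 3,687 liters, £394,177.17):
Base rate for 39.51 is 13.5%.
39.51 has an FTA preferential rate, but origin Fareth is not Karos; base rate stands.
Duty = £394,177.17 × 13.5% = £53,213.92.
Line 3 (23.39, Karos, 2,194 m², £200,312.20):
Base rate for 23.39 is 8.5%.
Origin Karos qualifies under the Serena–Karos agreement and 23.39 is covered: preferential rate 5.5% applies instead.
The additional-duty order on 23.39 targets Ileth, not Karos; it does not apply.
Duty = £200,312.20 × 5.5% = £11,017.17.
Line 4 (86.58, Karos, 1,939 units, £321,718.88):
Base rate for 86.58 is 2.5% + £0.17/unit.
Origin Karos is the FTA partner but 86.58 is not on the preference list; base rate stands.
Duty = £321,718.88 × 2.5% + 1,939 × £0.17 = £8,372.60.
Total = £57,792.08 + £53,213.92 + £11,017.17 + £8,372.60 = £130,395.77.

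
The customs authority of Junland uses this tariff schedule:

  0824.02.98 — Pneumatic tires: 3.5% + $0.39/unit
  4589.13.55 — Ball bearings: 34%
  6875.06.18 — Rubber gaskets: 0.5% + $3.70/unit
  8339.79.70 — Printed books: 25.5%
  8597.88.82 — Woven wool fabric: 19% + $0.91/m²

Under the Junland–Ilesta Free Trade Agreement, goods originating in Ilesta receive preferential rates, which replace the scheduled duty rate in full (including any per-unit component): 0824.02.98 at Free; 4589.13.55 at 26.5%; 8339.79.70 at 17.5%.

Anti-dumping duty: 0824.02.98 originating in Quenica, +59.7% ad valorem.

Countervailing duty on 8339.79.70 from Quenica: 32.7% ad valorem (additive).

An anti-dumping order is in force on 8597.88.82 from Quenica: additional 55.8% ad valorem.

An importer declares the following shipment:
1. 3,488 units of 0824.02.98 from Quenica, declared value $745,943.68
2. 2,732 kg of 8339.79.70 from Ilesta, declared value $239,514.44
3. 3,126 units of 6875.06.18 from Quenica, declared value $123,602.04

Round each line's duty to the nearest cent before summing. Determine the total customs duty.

$526,895.97

Line 1 (0824.02.98, Quenica, 3,488 units, $745,943.68):
Base rate for 0824.02.98 is 3.5% + $0.39/unit.
0824.02.98 has an FTA preferential rate, but origin Quenica is not Ilesta; base rate stands.
Additional duty on 0824.02.98 from Quenica: +59.7%. Applied ad valorem rate: 3.5% + 59.7% = 63.2%.
Duty = $745,943.68 × 63.2% + 3,488 × $0.39 = $472,796.73.
Line 2 (8339.79.70, Ilesta, 2,732 kg, $239,514.44):
Base rate for 8339.79.70 is 25.5%.
Origin Ilesta qualifies under the Junland–Ilesta agreement and 8339.79.70 is covered: preferential rate 17.5% applies instead.
The additional-duty order on 8339.79.70 targets Quenica, not Ilesta; it does not apply.
Duty = $239,514.44 × 17.5% = $41,915.03.
Line 3 (6875.06.18, Quenica, 3,126 units, $123,602.04):
Base rate for 6875.06.18 is 0.5% + $3.70/unit.
Duty = $123,602.04 × 0.5% + 3,126 × $3.70 = $12,184.21.
Total = $472,796.73 + $41,915.03 + $12,184.21 = $526,895.97.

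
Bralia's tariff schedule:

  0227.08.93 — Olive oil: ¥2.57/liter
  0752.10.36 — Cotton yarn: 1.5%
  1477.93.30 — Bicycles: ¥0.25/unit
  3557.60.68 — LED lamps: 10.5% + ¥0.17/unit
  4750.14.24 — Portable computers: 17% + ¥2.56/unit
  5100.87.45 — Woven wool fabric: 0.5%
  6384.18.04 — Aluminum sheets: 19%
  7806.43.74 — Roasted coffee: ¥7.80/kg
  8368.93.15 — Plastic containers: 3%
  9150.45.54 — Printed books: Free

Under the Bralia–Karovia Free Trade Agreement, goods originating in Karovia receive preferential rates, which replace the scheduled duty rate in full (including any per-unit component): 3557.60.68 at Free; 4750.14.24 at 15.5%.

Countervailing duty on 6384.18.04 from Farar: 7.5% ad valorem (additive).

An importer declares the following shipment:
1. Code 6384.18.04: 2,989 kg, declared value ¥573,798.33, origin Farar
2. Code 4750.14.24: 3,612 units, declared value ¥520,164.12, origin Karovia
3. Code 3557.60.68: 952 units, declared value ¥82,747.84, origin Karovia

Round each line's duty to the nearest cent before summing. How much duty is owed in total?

¥232,682.00

Line 1 (6384.18.04, Farar, 2,989 kg, ¥573,798.33):
Base rate for 6384.18.04 is 19%.
Additional duty on 6384.18.04 from Farar: +7.5%. Applied ad valorem rate: 19% + 7.5% = 26.5%.
Duty = ¥573,798.33 × 26.5% = ¥152,056.56.
Line 2 (4750.14.24, Karovia, 3,612 units, ¥520,164.12):
Base rate for 4750.14.24 is 17% + ¥2.56/unit.
Origin Karovia qualifies under the Bralia–Karovia agreement and 4750.14.24 is covered: preferential rate 15.5% applies instead.
Duty = ¥520,164.12 × 15.5% = ¥80,625.44.
Line 3 (3557.60.68, Karovia, 952 units, ¥82,747.84):
Base rate for 3557.60.68 is 10.5% + ¥0.17/unit.
Origin Karovia qualifies under the Bralia–Karovia agreement and 3557.60.68 is covered: preferential rate Free applies instead.
Duty = ¥82,747.84 × 0% = ¥0.00.
Total = ¥152,056.56 + ¥80,625.44 + ¥0.00 = ¥232,682.00.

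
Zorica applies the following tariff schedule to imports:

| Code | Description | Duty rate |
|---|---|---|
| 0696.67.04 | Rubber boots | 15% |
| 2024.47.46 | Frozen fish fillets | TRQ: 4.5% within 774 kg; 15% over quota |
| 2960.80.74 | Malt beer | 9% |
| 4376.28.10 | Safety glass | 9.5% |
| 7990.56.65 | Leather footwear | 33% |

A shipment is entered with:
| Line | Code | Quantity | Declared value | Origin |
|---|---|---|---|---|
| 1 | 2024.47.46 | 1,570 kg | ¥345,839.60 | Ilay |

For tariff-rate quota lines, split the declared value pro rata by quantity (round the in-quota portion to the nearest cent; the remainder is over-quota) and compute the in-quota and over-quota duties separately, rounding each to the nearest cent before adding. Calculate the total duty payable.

Line 1 (2024.47.46, Ilay, 1,570 kg, ¥345,839.60):
Code 2024.47.46 is under a tariff-rate quota (threshold 774 kg). In-quota: 774 kg at 4.5%; over-quota: 796 kg at 15%.
Pro-rata value split: in-quota = ¥345,839.60 × 774/1,570 = ¥170,496.72; over-quota = ¥345,839.60 − ¥170,496.72 = ¥175,342.88.
In-quota duty = ¥170,496.72 × 4.5% = ¥7,672.35. Over-quota duty = ¥175,342.88 × 15% = ¥26,301.43.
Line duty = ¥7,672.35 + ¥26,301.43 = ¥33,973.78.

¥33,973.78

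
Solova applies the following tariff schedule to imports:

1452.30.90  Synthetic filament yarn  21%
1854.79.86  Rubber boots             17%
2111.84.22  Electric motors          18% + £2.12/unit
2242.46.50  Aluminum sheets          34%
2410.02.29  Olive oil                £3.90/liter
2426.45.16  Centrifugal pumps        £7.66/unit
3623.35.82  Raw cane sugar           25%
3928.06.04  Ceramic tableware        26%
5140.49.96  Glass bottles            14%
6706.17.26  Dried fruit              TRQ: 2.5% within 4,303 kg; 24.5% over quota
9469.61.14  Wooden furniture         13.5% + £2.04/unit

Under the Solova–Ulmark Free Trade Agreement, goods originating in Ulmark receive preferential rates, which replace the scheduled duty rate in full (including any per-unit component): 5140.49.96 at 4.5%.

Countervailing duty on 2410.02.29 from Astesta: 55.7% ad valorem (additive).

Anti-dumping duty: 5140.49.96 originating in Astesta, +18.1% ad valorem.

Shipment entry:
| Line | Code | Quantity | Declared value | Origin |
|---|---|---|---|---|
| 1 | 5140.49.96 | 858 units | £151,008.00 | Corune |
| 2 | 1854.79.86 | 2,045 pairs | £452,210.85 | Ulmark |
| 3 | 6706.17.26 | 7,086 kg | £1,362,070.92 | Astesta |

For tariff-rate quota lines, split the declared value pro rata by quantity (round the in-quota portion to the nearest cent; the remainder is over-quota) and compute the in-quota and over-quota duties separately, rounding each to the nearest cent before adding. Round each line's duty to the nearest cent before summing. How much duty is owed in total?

Line 1 (5140.49.96, Corune, 858 units, £151,008.00):
Base rate for 5140.49.96 is 14%.
5140.49.96 has an FTA preferential rate, but origin Corune is not Ulmark; base rate stands.
The additional-duty order on 5140.49.96 targets Astesta, not Corune; it does not apply.
Duty = £151,008.00 × 14% = £21,141.12.
Line 2 (1854.79.86, Ulmark, 2,045 pairs, £452,210.85):
Base rate for 1854.79.86 is 17%.
Origin Ulmark is the FTA partner but 1854.79.86 is not on the preference list; base rate stands.
Duty = £452,210.85 × 17% = £76,875.84.
Line 3 (6706.17.26, Astesta, 7,086 kg, £1,362,070.92):
Code 6706.17.26 is under a tariff-rate quota (threshold 4,303 kg). In-quota: 4,303 kg at 2.5%; over-quota: 2,783 kg at 24.5%.
Pro-rata value split: in-quota = £1,362,070.92 × 4,303/7,086 = £827,122.66; over-quota = £1,362,070.92 − £827,122.66 = £534,948.26.
In-quota duty = £827,122.66 × 2.5% = £20,678.07. Over-quota duty = £534,948.26 × 24.5% = £131,062.32.
Line duty = £20,678.07 + £131,062.32 = £151,740.39.
Total = £21,141.12 + £76,875.84 + £151,740.39 = £249,757.35.

£249,757.35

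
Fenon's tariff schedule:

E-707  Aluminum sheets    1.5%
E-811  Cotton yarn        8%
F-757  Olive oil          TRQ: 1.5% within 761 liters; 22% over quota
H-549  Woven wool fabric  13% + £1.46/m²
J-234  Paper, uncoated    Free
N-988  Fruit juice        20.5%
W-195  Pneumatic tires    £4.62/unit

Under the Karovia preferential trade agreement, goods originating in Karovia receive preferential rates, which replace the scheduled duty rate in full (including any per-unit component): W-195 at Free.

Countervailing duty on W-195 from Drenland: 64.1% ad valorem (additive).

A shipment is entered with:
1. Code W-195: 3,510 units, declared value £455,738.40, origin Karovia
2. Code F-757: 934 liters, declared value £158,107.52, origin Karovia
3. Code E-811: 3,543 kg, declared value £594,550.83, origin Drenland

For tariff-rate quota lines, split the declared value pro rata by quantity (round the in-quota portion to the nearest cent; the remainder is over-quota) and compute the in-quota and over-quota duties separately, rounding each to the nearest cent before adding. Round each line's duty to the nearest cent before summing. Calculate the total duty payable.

£55,939.20

Line 1 (W-195, Karovia, 3,510 units, £455,738.40):
Base rate for W-195 is £4.62/unit.
Origin Karovia qualifies under the Fenon–Karovia agreement and W-195 is covered: preferential rate Free applies instead.
The additional-duty order on W-195 targets Drenland, not Karovia; it does not apply.
Duty = £455,738.40 × 0% = £0.00.
Line 2 (F-757, Karovia, 934 liters, £158,107.52):
Code F-757 is under a tariff-rate quota (threshold 761 liters). In-quota: 761 liters at 1.5%; over-quota: 173 liters at 22%.
Pro-rata value split: in-quota = £158,107.52 × 761/934 = £128,822.08; over-quota = £158,107.52 − £128,822.08 = £29,285.44.
In-quota duty = £128,822.08 × 1.5% = £1,932.33. Over-quota duty = £29,285.44 × 22% = £6,442.80.
Line duty = £1,932.33 + £6,442.80 = £8,375.13.
Line 3 (E-811, Drenland, 3,543 kg, £594,550.83):
Base rate for E-811 is 8%.
Duty = £594,550.83 × 8% = £47,564.07.
Total = £0.00 + £8,375.13 + £47,564.07 = £55,939.20.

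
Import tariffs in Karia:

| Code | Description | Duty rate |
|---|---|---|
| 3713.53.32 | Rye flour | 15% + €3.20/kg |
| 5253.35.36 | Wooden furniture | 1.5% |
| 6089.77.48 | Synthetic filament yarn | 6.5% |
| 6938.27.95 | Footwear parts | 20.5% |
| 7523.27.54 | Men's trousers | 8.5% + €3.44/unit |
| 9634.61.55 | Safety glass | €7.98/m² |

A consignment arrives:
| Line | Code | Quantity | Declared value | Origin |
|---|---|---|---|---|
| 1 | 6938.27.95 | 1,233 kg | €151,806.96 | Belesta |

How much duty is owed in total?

Line 1 (6938.27.95, Belesta, 1,233 kg, €151,806.96):
Base rate for 6938.27.95 is 20.5%.
Duty = €151,806.96 × 20.5% = €31,120.43.

€31,120.43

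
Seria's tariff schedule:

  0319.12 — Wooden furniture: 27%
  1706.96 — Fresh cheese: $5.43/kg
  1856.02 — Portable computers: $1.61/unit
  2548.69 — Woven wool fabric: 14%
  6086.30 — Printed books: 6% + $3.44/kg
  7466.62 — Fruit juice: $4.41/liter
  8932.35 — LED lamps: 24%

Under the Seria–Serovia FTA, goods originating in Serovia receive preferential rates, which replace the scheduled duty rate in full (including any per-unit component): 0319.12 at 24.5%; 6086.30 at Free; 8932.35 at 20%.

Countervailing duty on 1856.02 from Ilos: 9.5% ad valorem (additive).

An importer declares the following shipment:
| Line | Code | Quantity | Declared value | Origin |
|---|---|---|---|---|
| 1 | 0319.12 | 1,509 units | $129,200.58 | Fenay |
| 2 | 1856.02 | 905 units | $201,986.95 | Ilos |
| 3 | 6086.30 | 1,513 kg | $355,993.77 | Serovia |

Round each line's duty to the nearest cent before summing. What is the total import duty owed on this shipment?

$55,529.97

Line 1 (0319.12, Fenay, 1,509 units, $129,200.58):
Base rate for 0319.12 is 27%.
0319.12 has an FTA preferential rate, but origin Fenay is not Serovia; base rate stands.
Duty = $129,200.58 × 27% = $34,884.16.
Line 2 (1856.02, Ilos, 905 units, $201,986.95):
Base rate for 1856.02 is $1.61/unit.
Additional duty on 1856.02 from Ilos: +9.5% ad valorem. Applied ad valorem rate = 9.5%.
Duty = $201,986.95 × 9.5% + 905 × $1.61 = $20,645.81.
Line 3 (6086.30, Serovia, 1,513 kg, $355,993.77):
Base rate for 6086.30 is 6% + $3.44/kg.
Origin Serovia qualifies under the Seria–Serovia agreement and 6086.30 is covered: preferential rate Free applies instead.
Duty = $355,993.77 × 0% = $0.00.
Total = $34,884.16 + $20,645.81 + $0.00 = $55,529.97.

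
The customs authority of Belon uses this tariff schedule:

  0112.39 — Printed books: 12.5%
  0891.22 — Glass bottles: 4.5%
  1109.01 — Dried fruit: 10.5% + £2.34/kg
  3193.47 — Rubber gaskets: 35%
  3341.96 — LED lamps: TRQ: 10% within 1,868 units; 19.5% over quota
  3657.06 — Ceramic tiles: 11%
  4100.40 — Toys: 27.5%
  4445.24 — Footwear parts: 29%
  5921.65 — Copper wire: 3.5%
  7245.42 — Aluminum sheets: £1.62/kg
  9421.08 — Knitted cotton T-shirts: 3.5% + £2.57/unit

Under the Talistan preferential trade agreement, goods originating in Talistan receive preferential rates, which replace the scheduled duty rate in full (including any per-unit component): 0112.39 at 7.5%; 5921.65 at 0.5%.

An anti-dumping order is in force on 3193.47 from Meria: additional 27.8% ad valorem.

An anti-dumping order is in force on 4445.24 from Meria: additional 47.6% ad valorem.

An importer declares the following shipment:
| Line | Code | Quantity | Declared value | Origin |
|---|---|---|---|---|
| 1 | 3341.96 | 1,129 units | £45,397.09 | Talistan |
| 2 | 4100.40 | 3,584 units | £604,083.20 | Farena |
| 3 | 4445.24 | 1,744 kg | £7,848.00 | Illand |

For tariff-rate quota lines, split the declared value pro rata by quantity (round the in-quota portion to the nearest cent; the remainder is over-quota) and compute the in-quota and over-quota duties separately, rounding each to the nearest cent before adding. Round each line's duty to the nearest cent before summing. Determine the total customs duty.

£172,938.51

Line 1 (3341.96, Talistan, 1,129 units, £45,397.09):
Code 3341.96 is under a tariff-rate quota (threshold 1,868 units). Quantity 1,129 units is within the quota, so the in-quota rate 10% applies to the full value.
Duty = £45,397.09 × 10% = £4,539.71.
Line 2 (4100.40, Farena, 3,584 units, £604,083.20):
Base rate for 4100.40 is 27.5%.
Duty = £604,083.20 × 27.5% = £166,122.88.
Line 3 (4445.24, Illand, 1,744 kg, £7,848.00):
Base rate for 4445.24 is 29%.
The additional-duty order on 4445.24 targets Meria, not Illand; it does not apply.
Duty = £7,848.00 × 29% = £2,275.92.
Total = £4,539.71 + £166,122.88 + £2,275.92 = £172,938.51.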